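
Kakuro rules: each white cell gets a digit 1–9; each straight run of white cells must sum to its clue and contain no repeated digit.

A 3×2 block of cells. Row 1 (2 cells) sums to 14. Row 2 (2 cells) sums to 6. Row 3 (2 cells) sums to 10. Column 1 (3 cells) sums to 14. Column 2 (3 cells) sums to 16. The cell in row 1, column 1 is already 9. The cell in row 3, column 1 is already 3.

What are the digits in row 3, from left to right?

(1,2) = 14 − 9 = 5 completes the 14 across.
(2,1) = 14 − 12 = 2 completes the 14 down.
(2,2) = 6 − 2 = 4 completes the 6 across.
(3,2) = 10 − 3 = 7 completes the 10 across.

3, 7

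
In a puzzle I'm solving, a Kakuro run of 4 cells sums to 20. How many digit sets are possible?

4 distinct digits from 1–9 sum between 10 and 30.

12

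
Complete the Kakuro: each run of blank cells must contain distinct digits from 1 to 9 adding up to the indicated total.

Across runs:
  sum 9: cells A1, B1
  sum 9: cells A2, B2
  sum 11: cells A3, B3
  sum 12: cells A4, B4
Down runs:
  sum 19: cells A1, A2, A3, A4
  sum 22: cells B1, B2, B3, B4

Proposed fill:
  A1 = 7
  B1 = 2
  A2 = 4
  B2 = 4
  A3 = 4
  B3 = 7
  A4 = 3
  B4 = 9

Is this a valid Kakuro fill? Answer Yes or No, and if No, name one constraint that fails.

No — the down run A1–A4 sums to 18, not 19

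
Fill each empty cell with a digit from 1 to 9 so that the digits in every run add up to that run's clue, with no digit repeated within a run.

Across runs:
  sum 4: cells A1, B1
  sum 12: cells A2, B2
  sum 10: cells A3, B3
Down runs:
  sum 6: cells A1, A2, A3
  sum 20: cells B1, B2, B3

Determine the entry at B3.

4 in 2 cells must be {1,3}; 6 in 3 cells must be {1,2,3}.
The 4 across and the 20 down share only 3, so B1 = 3.
The 12 across and the 6 down share only 3, so A2 = 3.
B2 = 12 − 3 = 9 completes the 12 across.
B3 = 20 − 12 = 8 completes the 20 down.
A1 = 4 − 3 = 1 completes the 4 across.
A3 = 10 − 8 = 2 completes the 10 across.

8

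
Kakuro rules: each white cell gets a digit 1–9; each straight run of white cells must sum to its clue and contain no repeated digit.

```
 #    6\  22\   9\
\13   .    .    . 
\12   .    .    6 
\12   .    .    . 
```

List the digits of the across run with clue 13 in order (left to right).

3 8 2

6 in 3 cells must be {1,2,3}.
R2C2 = 5: the only remaining digit allowed by both the 12 across and the 22 down.
R2C1 = 12 − 11 = 1 completes the 12 across.
No cell is forced outright now. R1C1 can only be 2 or 3 (the digits allowed by both its 13 across and its 6 down). If R1C1 = 2: that forces R1C2 = 8, after which R1C3 would have to be in {3} for the 13 across but in {1,2} for the 9 down — contradiction. So R1C1 = 3.
R3C1 = 6 − 4 = 2 completes the 6 down.
Given what's placed, R3C2 must be 9 to fit the 12 across and 22 down.
R3C3 = 12 − 11 = 1 completes the 12 across.
R1C2 = 22 − 14 = 8 completes the 22 down.
R1C3 = 13 − 11 = 2 completes the 13 across.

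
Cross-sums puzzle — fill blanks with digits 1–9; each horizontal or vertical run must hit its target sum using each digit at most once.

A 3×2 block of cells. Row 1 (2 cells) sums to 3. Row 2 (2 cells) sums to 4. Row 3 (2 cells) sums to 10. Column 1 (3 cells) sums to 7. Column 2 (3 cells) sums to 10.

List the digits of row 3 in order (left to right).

4 6

3 in 2 cells must be {1,2}; 4 in 2 cells must be {1,3}; 7 in 3 cells must be {1,2,4}.
The 4 across and the 7 down share only 1, so (2,1) = 1.
(2,2) = 4 − 1 = 3 completes the 4 across.
Given what's placed, (1,1) must be 2 to fit the 3 across and 7 down.
(1,2) = 3 − 2 = 1 completes the 3 across.
(3,1) = 7 − 3 = 4 completes the 7 down.
(3,2) = 10 − 4 = 6 completes the 10 across.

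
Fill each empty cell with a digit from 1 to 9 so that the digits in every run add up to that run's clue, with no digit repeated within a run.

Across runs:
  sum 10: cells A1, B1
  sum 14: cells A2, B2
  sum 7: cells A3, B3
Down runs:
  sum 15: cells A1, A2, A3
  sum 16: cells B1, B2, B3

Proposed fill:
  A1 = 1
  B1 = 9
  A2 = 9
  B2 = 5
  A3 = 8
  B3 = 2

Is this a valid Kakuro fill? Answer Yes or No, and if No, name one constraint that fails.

No — the down run A1–A3 sums to 18, not 15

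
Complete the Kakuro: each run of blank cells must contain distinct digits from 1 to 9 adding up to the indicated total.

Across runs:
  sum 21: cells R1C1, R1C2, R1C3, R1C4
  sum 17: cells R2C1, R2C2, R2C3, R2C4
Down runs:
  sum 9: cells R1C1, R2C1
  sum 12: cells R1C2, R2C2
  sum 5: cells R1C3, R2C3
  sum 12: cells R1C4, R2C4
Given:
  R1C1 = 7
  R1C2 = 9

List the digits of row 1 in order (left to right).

R2C1 = 9 − 7 = 2 completes the 9 down.
R2C2 = 12 − 9 = 3 completes the 12 down.
R2C3 = 4: the only remaining digit allowed by both the 17 across and the 5 down.
R2C4 = 17 − 9 = 8 completes the 17 across.
R1C3 = 5 − 4 = 1 completes the 5 down.
R1C4 = 21 − 17 = 4 completes the 21 across.

7, 9, 1, 4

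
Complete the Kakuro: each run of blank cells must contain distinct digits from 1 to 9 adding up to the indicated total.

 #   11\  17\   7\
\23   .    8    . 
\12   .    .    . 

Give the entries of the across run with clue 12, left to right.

23 in 3 cells must be {6,8,9}; 17 in 2 cells must be {8,9}.
R1C3 = 6: the only remaining digit allowed by both the 23 across and the 7 down.
R2C2 = 17 − 8 = 9 completes the 17 down.
R2C3 = 7 − 6 = 1 completes the 7 down.
R1C1 = 23 − 14 = 9 completes the 23 across.
R2C1 = 12 − 10 = 2 completes the 12 across.

2, 9, 1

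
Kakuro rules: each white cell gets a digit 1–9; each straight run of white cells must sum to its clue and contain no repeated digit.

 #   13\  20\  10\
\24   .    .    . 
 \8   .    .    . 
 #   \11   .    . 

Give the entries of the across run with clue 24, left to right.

9, 8, 7

24 in 3 cells must be {7,8,9}.
Only 7 fits R1C3 under both its across sum 24 and down sum 10.
Given what's placed, R3C3 must be 2 to fit the 11 across and 10 down.
R2C3 = 10 − 9 = 1 completes the 10 down.
R3C2 = 11 − 2 = 9 completes the 11 across.
R1C2 = 8: the only remaining digit allowed by both the 24 across and the 20 down.
R2C2 = 20 − 17 = 3 completes the 20 down.
R1C1 = 24 − 15 = 9 completes the 24 across.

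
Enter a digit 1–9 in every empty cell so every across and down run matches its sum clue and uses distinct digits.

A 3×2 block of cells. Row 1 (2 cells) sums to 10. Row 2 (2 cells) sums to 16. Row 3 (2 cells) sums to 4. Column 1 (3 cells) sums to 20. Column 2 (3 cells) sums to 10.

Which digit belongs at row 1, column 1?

8

16 in 2 cells must be {7,9}; 4 in 2 cells must be {1,3}.
The 16 across and the 10 down share only 7, so (2,2) = 7.
The 4 across and the 20 down share only 3, so (3,1) = 3.
(3,2) = 4 − 3 = 1 completes the 4 across.
(1,2) = 10 − 8 = 2 completes the 10 down.
(2,1) = 16 − 7 = 9 completes the 16 across.
(1,1) = 10 − 2 = 8 completes the 10 across.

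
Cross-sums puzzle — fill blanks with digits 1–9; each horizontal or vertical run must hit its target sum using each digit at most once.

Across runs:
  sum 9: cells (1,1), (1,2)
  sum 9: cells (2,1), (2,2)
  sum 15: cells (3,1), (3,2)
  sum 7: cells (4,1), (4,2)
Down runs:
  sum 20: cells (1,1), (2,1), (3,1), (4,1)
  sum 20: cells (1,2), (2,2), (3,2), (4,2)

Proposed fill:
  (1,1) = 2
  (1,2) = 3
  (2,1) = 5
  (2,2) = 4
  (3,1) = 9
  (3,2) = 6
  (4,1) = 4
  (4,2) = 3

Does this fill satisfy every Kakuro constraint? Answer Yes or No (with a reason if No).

No — the across run (1,1)–(1,2) sums to 5, not 9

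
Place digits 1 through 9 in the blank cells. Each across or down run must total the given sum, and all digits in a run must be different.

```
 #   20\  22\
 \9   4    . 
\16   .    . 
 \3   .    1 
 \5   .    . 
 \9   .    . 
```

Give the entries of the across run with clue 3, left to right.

2, 1

16 in 2 cells must be {7,9}; 3 in 2 cells must be {1,2}.
R1C2 = 9 − 4 = 5 completes the 9 across.
Given what's placed, R2C1 must be 7 to fit the 16 across and 20 down.
R2C2 = 16 − 7 = 9 completes the 16 across.
R3C1 = 3 − 1 = 2 completes the 3 across.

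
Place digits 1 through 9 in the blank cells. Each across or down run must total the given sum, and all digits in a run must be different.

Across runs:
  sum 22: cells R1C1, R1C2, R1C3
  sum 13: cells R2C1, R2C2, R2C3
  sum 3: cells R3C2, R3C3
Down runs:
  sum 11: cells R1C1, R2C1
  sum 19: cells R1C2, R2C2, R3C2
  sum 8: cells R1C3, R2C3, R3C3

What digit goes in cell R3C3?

3 in 2 cells must be {1,2}.
Only 5 fits R1C3 under both its across sum 22 and down sum 8.
The 3 across and the 19 down share only 2, so R3C2 = 2.
R3C3 = 3 − 2 = 1 completes the 3 across.

1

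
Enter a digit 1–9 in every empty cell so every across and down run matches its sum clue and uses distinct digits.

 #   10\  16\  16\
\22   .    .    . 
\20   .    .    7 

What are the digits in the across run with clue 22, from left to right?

6, 7, 9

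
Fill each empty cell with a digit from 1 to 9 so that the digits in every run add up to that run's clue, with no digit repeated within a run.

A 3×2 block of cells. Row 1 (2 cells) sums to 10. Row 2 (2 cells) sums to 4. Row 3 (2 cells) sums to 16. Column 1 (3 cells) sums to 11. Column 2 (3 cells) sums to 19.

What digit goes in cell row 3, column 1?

7

4 in 2 cells must be {1,3}; 16 in 2 cells must be {7,9}.
The 4 across and the 19 down share only 3, so (2,2) = 3.
The 16 across and the 11 down share only 7, so (3,1) = 7.
(3,2) = 16 − 7 = 9 completes the 16 across.
(1,2) = 19 − 12 = 7 completes the 19 down.
(2,1) = 4 − 3 = 1 completes the 4 across.
(1,1) = 10 − 7 = 3 completes the 10 across.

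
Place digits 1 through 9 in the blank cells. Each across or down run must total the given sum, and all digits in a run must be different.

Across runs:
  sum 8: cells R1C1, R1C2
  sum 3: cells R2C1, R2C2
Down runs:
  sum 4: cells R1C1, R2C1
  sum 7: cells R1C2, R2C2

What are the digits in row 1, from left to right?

3 5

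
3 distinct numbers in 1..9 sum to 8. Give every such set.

3 distinct digits from 1–9 sum between 6 and 24.

{1,2,5}; {1,3,4}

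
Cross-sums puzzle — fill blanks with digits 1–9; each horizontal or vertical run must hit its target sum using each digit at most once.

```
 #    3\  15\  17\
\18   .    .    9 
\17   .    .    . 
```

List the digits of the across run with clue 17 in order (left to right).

3 in 2 cells must be {1,2}; 17 in 2 cells must be {8,9}.
R2C3 = 17 − 9 = 8 completes the 17 down.
Given what's placed, R2C1 must be 2 to fit the 17 across and 3 down.
R2C2 = 17 − 10 = 7 completes the 17 across.
R1C1 = 3 − 2 = 1 completes the 3 down.
R1C2 = 18 − 10 = 8 completes the 18 across.

2 7 8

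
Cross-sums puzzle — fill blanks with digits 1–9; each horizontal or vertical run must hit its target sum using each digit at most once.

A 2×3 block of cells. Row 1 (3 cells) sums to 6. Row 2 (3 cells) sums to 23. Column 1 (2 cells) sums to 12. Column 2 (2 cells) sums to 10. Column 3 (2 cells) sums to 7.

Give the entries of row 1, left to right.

3 2 1

6 in 3 cells must be {1,2,3}; 23 in 3 cells must be {6,8,9}.
The 6 across and the 12 down share only 3, so (1,1) = 3.
(2,1) = 12 − 3 = 9 completes the 12 down.
Given what's placed, (2,3) must be 6 to fit the 23 across and 7 down.
(1,3) = 7 − 6 = 1 completes the 7 down.
(2,2) = 23 − 15 = 8 completes the 23 across.
(1,2) = 6 − 4 = 2 completes the 6 across.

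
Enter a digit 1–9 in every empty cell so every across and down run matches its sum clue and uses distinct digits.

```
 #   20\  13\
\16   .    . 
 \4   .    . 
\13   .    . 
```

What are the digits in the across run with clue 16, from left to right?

9 7

16 in 2 cells must be {7,9}; 4 in 2 cells must be {1,3}.
The 4 across and the 20 down share only 3, so R2C1 = 3.
R2C2 = 4 − 3 = 1 completes the 4 across.
Given what's placed, R1C1 must be 9 to fit the 16 across and 20 down.
R1C2 = 16 − 9 = 7 completes the 16 across.
R3C1 = 20 − 12 = 8 completes the 20 down.
R3C2 = 13 − 8 = 5 completes the 13 across.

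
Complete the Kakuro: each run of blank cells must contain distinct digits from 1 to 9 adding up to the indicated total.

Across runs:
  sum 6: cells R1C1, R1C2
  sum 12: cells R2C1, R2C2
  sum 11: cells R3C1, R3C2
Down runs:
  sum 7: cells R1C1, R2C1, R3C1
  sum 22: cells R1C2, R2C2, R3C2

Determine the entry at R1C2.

5

7 in 3 cells must be {1,2,4}.
The 6 across and the 22 down share only 5, so R1C2 = 5.
The 12 across and the 7 down share only 4, so R2C1 = 4.
R2C2 = 12 − 4 = 8 completes the 12 across.
R3C1 = 2: the only remaining digit allowed by both the 11 across and the 7 down.
R3C2 = 11 − 2 = 9 completes the 11 across.
R1C1 = 6 − 5 = 1 completes the 6 across.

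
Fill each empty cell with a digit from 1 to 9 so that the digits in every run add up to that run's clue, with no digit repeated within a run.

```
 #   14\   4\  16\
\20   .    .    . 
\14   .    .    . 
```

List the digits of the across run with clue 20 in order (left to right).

8 3 9

4 in 2 cells must be {1,3}; 16 in 2 cells must be {7,9}.
The 20 across and the 4 down share only 3, so R1C2 = 3.
Given what's placed, R1C3 must be 9 to fit the 20 across and 16 down.
R2C2 = 4 − 3 = 1 completes the 4 down.
R2C3 = 16 − 9 = 7 completes the 16 down.
R1C1 = 20 − 12 = 8 completes the 20 across.
R2C1 = 14 − 8 = 6 completes the 14 across.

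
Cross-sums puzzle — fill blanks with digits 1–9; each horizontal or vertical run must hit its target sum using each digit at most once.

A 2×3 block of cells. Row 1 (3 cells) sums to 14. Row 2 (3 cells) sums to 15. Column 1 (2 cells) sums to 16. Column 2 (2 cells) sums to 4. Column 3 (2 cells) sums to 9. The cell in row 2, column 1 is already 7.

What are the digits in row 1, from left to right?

9 1 4

16 in 2 cells must be {7,9}; 4 in 2 cells must be {1,3}.
(1,1) = 16 − 7 = 9 completes the 16 down.
Given what's placed, (2,2) must be 3 to fit the 15 across and 4 down.
(2,3) = 15 − 10 = 5 completes the 15 across.
(1,2) = 4 − 3 = 1 completes the 4 down.
(1,3) = 14 − 10 = 4 completes the 14 across.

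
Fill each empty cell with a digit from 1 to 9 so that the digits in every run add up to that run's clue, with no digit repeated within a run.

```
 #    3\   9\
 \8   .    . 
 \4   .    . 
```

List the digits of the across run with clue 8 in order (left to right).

4 in 2 cells must be {1,3}; 3 in 2 cells must be {1,2}.
The 4 across and the 3 down share only 1, so R2C1 = 1.
R2C2 = 4 − 1 = 3 completes the 4 across.
R1C1 = 3 − 1 = 2 completes the 3 down.
R1C2 = 8 − 2 = 6 completes the 8 across.

2, 6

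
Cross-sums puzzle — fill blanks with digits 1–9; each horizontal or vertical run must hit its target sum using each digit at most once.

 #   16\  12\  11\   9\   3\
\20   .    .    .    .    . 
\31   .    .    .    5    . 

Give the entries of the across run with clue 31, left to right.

16 in 2 cells must be {7,9}; 3 in 2 cells must be {1,2}.
R1C4 = 9 − 5 = 4 completes the 9 down.
R2C5 = 2: the only remaining digit allowed by both the 31 across and the 3 down.
Given what's placed, R1C1 must be 7 to fit the 20 across and 16 down.
R1C5 = 3 − 2 = 1 completes the 3 down.
R2C1 = 16 − 7 = 9 completes the 16 down.
No cell is forced outright now. R2C2 can only be 7 or 8 (the digits allowed by both its 31 across and its 12 down). If R2C2 = 8: then R1C2 would have to be in {2,3,5,6} for the 20 across but in {4} for the 12 down — contradiction. So R2C2 = 7.
R1C2 = 12 − 7 = 5 completes the 12 down.
R1C3 = 20 − 17 = 3 completes the 20 across.
R2C3 = 31 − 23 = 8 completes the 31 across.

9 7 8 5 2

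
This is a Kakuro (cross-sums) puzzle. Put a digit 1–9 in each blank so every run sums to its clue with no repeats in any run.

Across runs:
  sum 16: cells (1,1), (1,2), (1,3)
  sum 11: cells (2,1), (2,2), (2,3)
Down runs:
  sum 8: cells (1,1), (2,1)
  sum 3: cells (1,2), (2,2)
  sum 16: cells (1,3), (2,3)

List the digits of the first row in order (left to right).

3 in 2 cells must be {1,2}; 16 in 2 cells must be {7,9}.
The 11 across and the 16 down share only 7, so (2,3) = 7.
(1,3) = 16 − 7 = 9 completes the 16 down.
Given what's placed, (2,2) must be 1 to fit the 11 across and 3 down.
(1,2) = 3 − 1 = 2 completes the 3 down.
(2,1) = 11 − 8 = 3 completes the 11 across.
(1,1) = 16 − 11 = 5 completes the 16 across.

5, 2, 9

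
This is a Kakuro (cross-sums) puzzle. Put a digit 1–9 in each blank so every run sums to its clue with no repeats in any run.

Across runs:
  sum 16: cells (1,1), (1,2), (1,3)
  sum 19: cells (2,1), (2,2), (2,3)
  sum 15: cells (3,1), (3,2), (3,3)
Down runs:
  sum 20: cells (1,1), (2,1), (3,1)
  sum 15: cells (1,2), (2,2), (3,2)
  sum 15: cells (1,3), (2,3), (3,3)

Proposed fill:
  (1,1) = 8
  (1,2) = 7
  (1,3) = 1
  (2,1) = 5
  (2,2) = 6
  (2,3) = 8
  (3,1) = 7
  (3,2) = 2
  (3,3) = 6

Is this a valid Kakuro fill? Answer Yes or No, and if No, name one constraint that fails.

Yes

Across: 8+7+1=16; 5+6+8=19; 7+2+6=15. Down: 8+5+7=20; 7+6+2=15; 1+8+6=15. No digit repeats within any run.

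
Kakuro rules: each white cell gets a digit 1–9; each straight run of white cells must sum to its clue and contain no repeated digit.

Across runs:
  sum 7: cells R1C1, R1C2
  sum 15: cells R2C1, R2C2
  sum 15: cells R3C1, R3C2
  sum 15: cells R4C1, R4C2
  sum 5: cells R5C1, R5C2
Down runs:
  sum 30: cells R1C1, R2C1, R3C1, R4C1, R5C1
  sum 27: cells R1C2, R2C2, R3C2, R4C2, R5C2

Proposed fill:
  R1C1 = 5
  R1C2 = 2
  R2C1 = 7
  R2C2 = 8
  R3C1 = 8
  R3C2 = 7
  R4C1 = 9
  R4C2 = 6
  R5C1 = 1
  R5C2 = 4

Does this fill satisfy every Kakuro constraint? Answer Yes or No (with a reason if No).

Yes

Across: 5+2=7; 7+8=15; 8+7=15; 9+6=15; 1+4=5. Down: 5+7+8+9+1=30; 2+8+7+6+4=27. No digit repeats within any run.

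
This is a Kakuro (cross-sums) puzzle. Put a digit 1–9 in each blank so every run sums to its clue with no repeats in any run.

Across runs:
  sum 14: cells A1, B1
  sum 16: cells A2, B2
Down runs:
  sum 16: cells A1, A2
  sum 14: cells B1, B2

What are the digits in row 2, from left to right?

7 9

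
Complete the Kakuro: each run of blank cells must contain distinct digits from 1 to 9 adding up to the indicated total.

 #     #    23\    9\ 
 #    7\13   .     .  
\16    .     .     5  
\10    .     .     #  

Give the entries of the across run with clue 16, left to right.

23 in 3 cells must be {6,8,9}.
R1C3 = 9 − 5 = 4 completes the 9 down.
R1C2 = 13 − 4 = 9 completes the 13 across.
Given what's placed, R2C2 must be 8 to fit the 16 across and 23 down.
R3C2 = 23 − 17 = 6 completes the 23 down.
R2C1 = 16 − 13 = 3 completes the 16 across.
R3C1 = 10 − 6 = 4 completes the 10 across.

3 8 5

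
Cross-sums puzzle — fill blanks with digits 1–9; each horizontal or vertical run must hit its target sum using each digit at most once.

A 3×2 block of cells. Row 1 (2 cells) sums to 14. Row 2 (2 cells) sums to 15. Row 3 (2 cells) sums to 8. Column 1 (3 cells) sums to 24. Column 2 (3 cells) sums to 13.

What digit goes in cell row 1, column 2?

5

24 in 3 cells must be {7,8,9}.
The 8 across and the 24 down share only 7, so (3,1) = 7.
(3,2) = 8 − 7 = 1 completes the 8 across.
Nothing is forced directly, so branch on (1,1), whose candidates are 8 or 9. If (1,1) = 8: then (1,2) would have to be in {6} for the 14 across but in {3,4,5,7,8,9} for the 13 down — contradiction. So (1,1) = 9.
(1,2) = 14 − 9 = 5 completes the 14 across.
(2,1) = 24 − 16 = 8 completes the 24 down.
(2,2) = 15 − 8 = 7 completes the 15 across.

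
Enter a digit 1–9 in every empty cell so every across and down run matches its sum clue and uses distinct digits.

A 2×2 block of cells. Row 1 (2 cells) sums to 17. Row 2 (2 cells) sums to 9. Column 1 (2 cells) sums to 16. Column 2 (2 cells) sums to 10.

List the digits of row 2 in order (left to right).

7, 2

17 in 2 cells must be {8,9}; 16 in 2 cells must be {7,9}.
The 17 across and the 16 down share only 9, so (1,1) = 9.
(1,2) = 17 − 9 = 8 completes the 17 across.
(2,1) = 16 − 9 = 7 completes the 16 down.
(2,2) = 9 − 7 = 2 completes the 9 across.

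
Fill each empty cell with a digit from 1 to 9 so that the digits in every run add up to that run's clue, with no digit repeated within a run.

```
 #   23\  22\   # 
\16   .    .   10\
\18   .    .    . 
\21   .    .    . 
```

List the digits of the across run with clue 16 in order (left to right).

16 in 2 cells must be {7,9}; 23 in 3 cells must be {6,8,9}.
Only 9 fits R1C1 under both its across sum 16 and down sum 23.
R1C2 = 16 − 9 = 7 completes the 16 across.

9 7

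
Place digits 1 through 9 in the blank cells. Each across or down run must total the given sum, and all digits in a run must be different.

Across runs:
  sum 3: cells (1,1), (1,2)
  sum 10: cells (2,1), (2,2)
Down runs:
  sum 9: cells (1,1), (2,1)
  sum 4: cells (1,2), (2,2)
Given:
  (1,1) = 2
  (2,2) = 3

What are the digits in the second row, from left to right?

7, 3

3 in 2 cells must be {1,2}; 4 in 2 cells must be {1,3}.
(1,2) = 3 − 2 = 1 completes the 3 across.
(2,1) = 10 − 3 = 7 completes the 10 across.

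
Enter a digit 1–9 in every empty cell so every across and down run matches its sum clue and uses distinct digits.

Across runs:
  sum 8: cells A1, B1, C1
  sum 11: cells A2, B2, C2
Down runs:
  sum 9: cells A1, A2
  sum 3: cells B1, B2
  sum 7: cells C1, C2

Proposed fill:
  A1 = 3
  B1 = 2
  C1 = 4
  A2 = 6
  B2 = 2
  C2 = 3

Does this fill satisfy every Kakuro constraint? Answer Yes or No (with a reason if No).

No — the down run B1–B2 sums to 4, not 3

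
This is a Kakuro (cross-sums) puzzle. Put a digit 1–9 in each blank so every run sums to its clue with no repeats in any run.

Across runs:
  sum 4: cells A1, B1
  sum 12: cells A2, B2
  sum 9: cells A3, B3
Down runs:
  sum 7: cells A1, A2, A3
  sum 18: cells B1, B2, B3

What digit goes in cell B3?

4 in 2 cells must be {1,3}; 7 in 3 cells must be {1,2,4}.
The 4 across and the 7 down share only 1, so A1 = 1.
B1 = 4 − 1 = 3 completes the 4 across.
Given what's placed, A2 must be 4 to fit the 12 across and 7 down.
B2 = 12 − 4 = 8 completes the 12 across.
A3 = 7 − 5 = 2 completes the 7 down.
B3 = 9 − 2 = 7 completes the 9 across.

7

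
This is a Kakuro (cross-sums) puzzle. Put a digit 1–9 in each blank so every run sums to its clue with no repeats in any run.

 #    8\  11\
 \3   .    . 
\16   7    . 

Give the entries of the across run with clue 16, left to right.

7 9

3 in 2 cells must be {1,2}; 16 in 2 cells must be {7,9}.
R1C1 = 8 − 7 = 1 completes the 8 down.
R1C2 = 3 − 1 = 2 completes the 3 across.
R2C2 = 16 − 7 = 9 completes the 16 across.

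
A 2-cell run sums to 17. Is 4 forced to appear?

No

The only way to make 17 from 2 distinct digits is {8,9}, which does not contain 4.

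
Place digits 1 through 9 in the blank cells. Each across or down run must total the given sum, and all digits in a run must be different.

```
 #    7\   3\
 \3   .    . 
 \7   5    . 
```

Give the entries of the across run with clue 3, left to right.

3 in 2 cells must be {1,2}.
R1C1 = 7 − 5 = 2 completes the 7 down.
R1C2 = 3 − 2 = 1 completes the 3 across.
R2C2 = 7 − 5 = 2 completes the 7 across.

2, 1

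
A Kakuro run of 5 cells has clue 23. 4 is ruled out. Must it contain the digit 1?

No

Counterexample: {2,3,5,6,7} sums to 23 under that restriction without using 1.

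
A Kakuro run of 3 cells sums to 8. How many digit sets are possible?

2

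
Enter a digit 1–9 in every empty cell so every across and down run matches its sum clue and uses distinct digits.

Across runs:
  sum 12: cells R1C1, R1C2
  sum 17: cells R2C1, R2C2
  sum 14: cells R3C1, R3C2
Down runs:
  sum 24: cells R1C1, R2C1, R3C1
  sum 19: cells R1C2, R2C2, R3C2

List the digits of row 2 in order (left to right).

17 in 2 cells must be {8,9}; 24 in 3 cells must be {7,8,9}.
Nothing is forced directly, so branch on R2C1, whose candidates are 8 or 9. If R2C1 = 8: that forces R2C2 = 9, R3C1 = 9, after which R3C2 would have to be in {5} for the 14 across but in {2,3,4,6,7,8} for the 19 down — contradiction. So R2C1 = 9.
R2C2 = 17 − 9 = 8 completes the 17 across.
Given what's placed, R3C1 must be 8 to fit the 14 across and 24 down.
R3C2 = 14 − 8 = 6 completes the 14 across.
R1C1 = 24 − 17 = 7 completes the 24 down.
R1C2 = 12 − 7 = 5 completes the 12 across.

9 8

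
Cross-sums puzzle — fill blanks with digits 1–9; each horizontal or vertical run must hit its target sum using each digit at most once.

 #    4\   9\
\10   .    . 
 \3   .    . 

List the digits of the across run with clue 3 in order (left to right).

1, 2

3 in 2 cells must be {1,2}; 4 in 2 cells must be {1,3}.
The 3 across and the 4 down share only 1, so R2C1 = 1.
R2C2 = 3 − 1 = 2 completes the 3 across.
R1C1 = 4 − 1 = 3 completes the 4 down.
R1C2 = 10 − 3 = 7 completes the 10 across.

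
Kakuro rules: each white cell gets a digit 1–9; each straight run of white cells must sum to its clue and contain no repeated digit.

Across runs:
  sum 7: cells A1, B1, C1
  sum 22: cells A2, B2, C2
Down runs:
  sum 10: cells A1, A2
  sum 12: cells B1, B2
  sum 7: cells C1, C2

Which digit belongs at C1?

2

7 in 3 cells must be {1,2,4}.
The 7 across and the 12 down share only 4, so B1 = 4.
B2 = 12 − 4 = 8 completes the 12 down.
Given what's placed, C2 must be 5 to fit the 22 across and 7 down.
C1 = 7 − 5 = 2 completes the 7 down.
A2 = 22 − 13 = 9 completes the 22 across.
A1 = 7 − 6 = 1 completes the 7 across.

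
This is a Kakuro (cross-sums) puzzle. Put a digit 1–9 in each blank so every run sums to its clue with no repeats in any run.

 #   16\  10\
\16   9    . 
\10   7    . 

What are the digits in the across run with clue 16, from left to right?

16 in 2 cells must be {7,9}.
R1C2 = 16 − 9 = 7 completes the 16 across.
R2C2 = 10 − 7 = 3 completes the 10 across.

9 7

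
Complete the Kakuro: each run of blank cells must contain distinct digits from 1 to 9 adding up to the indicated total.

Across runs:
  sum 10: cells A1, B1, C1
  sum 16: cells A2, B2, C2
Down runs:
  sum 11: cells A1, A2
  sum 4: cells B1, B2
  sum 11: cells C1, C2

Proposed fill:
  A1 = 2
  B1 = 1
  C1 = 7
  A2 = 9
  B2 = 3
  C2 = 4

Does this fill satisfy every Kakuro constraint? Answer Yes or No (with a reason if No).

Yes

Across: 2+1+7=10; 9+3+4=16. Down: 2+9=11; 1+3=4; 7+4=11. No digit repeats within any run.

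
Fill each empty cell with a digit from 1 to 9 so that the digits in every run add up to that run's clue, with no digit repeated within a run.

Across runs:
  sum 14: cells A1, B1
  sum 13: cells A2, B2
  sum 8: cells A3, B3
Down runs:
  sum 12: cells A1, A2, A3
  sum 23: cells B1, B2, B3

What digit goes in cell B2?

9

23 in 3 cells must be {6,8,9}.
The 8 across and the 23 down share only 6, so B3 = 6.
A3 = 8 − 6 = 2 completes the 8 across.
Nothing is forced directly, so branch on A1, whose candidates are 6 or 9. If A1 = 9: then B1 would have to be in {5} for the 14 across but in {8,9} for the 23 down — contradiction. So A1 = 6.
B1 = 14 − 6 = 8 completes the 14 across.
A2 = 12 − 8 = 4 completes the 12 down.
B2 = 13 − 4 = 9 completes the 13 across.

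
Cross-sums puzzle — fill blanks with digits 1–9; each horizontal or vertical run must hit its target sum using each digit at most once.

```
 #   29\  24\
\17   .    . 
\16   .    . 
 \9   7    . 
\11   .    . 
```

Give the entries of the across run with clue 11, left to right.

17 in 2 cells must be {8,9}; 16 in 2 cells must be {7,9}; 29 in 4 cells must be {5,7,8,9}.
Given what's placed, R2C1 must be 9 to fit the 16 across and 29 down.
R2C2 = 16 − 9 = 7 completes the 16 across.
R3C2 = 9 − 7 = 2 completes the 9 across.
R1C1 = 8: the only remaining digit allowed by both the 17 across and the 29 down.
R1C2 = 17 − 8 = 9 completes the 17 across.
R4C1 = 29 − 24 = 5 completes the 29 down.
R4C2 = 11 − 5 = 6 completes the 11 across.

5 6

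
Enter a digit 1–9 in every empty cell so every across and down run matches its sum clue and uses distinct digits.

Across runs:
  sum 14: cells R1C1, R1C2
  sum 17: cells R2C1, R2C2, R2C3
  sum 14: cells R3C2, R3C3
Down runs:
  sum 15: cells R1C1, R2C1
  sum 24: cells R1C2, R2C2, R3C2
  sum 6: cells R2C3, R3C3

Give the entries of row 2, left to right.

24 in 3 cells must be {7,8,9}.
The 14 across and the 6 down share only 5, so R3C3 = 5.
R2C3 = 6 − 5 = 1 completes the 6 down.
R3C2 = 14 − 5 = 9 completes the 14 across.
R1C2 = 8: the only remaining digit allowed by both the 14 across and the 24 down.
R2C2 = 24 − 17 = 7 completes the 24 down.
R1C1 = 14 − 8 = 6 completes the 14 across.
R2C1 = 17 − 8 = 9 completes the 17 across.

9 7 1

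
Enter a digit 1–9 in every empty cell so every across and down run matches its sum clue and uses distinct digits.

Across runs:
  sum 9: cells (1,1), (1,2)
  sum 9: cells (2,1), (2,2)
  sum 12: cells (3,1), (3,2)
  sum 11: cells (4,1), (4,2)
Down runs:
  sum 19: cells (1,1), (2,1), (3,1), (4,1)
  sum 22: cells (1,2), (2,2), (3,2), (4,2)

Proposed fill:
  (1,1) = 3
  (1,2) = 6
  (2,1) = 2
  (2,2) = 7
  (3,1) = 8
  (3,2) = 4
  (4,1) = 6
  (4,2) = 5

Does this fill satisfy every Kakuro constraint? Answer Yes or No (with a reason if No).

Across: 3+6=9; 2+7=9; 8+4=12; 6+5=11. Down: 3+2+8+6=19; 6+7+4+5=22. No digit repeats within any run.

Yes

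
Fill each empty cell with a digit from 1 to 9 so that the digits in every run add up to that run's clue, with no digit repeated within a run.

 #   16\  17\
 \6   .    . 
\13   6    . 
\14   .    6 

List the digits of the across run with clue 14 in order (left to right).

R2C2 = 13 − 6 = 7 completes the 13 across.
R3C1 = 14 − 6 = 8 completes the 14 across.
R1C1 = 16 − 14 = 2 completes the 16 down.
R1C2 = 6 − 2 = 4 completes the 6 across.

8 6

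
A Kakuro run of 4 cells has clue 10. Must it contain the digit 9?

No

The only way to make 10 from 4 distinct digits is {1,2,3,4}, which does not contain 9.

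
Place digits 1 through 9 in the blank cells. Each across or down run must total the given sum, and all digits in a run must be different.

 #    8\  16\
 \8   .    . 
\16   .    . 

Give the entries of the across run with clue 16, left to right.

7 9

16 in 2 cells must be {7,9}.
The 8 across and the 16 down share only 7, so R1C2 = 7.
The 16 across and the 8 down share only 7, so R2C1 = 7.
R2C2 = 16 − 7 = 9 completes the 16 across.
R1C1 = 8 − 7 = 1 completes the 8 across.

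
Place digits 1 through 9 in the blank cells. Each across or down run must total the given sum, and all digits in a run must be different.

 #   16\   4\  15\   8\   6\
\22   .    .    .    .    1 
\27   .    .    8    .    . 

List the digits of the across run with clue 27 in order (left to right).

7 1 8 6 5

16 in 2 cells must be {7,9}; 4 in 2 cells must be {1,3}.
R1C2 = 3: the only remaining digit allowed by both the 22 across and the 4 down.
R1C3 = 15 − 8 = 7 completes the 15 down.
R2C2 = 4 − 3 = 1 completes the 4 down.
R2C5 = 6 − 1 = 5 completes the 6 down.
Given what's placed, R1C1 must be 9 to fit the 22 across and 16 down.
R1C4 = 22 − 20 = 2 completes the 22 across.
R2C1 = 16 − 9 = 7 completes the 16 down.
R2C4 = 27 − 21 = 6 completes the 27 across.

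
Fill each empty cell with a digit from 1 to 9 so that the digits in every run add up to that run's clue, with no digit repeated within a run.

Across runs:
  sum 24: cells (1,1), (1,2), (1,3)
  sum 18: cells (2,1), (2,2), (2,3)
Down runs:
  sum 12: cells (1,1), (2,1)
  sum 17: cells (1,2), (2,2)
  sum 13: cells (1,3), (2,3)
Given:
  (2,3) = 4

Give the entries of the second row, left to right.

5, 9, 4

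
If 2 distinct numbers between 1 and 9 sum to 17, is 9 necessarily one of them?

The only way to make 17 from 2 distinct digits is {8,9}, which contains 9.

Yes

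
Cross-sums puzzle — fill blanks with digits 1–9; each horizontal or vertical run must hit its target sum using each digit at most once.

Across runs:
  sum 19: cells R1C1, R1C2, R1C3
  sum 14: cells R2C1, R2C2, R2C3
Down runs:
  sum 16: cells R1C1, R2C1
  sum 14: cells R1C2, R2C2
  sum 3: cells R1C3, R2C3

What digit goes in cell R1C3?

2

16 in 2 cells must be {7,9}; 3 in 2 cells must be {1,2}.
The 19 across and the 3 down share only 2, so R1C3 = 2.
R2C3 = 3 − 2 = 1 completes the 3 down.
Given what's placed, R1C1 must be 9 to fit the 19 across and 16 down.
R1C2 = 19 − 11 = 8 completes the 19 across.
R2C1 = 16 − 9 = 7 completes the 16 down.
R2C2 = 14 − 8 = 6 completes the 14 across.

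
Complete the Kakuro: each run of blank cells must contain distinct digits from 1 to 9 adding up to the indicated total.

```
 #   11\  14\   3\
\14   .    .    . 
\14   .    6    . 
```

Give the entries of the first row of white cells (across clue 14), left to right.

3 in 2 cells must be {1,2}.
R1C2 = 14 − 6 = 8 completes the 14 down.
Given what's placed, R2C3 must be 1 to fit the 14 across and 3 down.
R1C3 = 3 − 1 = 2 completes the 3 down.
R2C1 = 14 − 7 = 7 completes the 14 across.
R1C1 = 14 − 10 = 4 completes the 14 across.

4 8 2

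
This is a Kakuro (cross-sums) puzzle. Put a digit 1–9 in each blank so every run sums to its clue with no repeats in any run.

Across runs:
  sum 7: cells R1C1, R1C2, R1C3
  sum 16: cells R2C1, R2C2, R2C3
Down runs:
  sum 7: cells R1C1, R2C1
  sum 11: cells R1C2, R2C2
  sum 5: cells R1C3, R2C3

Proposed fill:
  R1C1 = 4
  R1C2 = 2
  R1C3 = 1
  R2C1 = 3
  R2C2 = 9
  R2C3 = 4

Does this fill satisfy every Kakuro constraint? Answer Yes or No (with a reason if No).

Across: 4+2+1=7; 3+9+4=16. Down: 4+3=7; 2+9=11; 1+4=5. No digit repeats within any run.

Yes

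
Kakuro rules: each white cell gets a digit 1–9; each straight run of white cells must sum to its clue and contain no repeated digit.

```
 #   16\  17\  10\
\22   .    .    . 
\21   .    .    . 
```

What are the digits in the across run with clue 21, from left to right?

9 8 4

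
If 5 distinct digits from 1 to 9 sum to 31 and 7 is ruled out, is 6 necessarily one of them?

The only way to make 31 from 5 distinct digits under that restriction is {3,5,6,8,9}, which contains 6.

Yes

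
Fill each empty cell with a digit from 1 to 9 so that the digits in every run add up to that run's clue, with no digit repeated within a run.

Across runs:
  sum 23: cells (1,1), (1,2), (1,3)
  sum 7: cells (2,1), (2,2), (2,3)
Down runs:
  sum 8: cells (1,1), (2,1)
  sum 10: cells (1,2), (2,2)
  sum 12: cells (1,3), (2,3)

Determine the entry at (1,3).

23 in 3 cells must be {6,8,9}; 7 in 3 cells must be {1,2,4}.
The 23 across and the 8 down share only 6, so (1,1) = 6.
(2,1) = 8 − 6 = 2 completes the 8 down.
Given what's placed, (2,3) must be 4 to fit the 7 across and 12 down.
(1,3) = 12 − 4 = 8 completes the 12 down.
(2,2) = 7 − 6 = 1 completes the 7 across.
(1,2) = 23 − 14 = 9 completes the 23 across.

8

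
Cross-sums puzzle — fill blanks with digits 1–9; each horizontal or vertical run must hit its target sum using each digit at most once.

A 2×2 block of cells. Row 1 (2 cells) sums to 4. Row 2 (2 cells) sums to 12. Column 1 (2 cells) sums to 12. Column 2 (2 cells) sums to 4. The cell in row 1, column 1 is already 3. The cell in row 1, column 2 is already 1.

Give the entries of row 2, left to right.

4 in 2 cells must be {1,3}.
(2,1) = 12 − 3 = 9 completes the 12 down.
(2,2) = 12 − 9 = 3 completes the 12 across.

9 3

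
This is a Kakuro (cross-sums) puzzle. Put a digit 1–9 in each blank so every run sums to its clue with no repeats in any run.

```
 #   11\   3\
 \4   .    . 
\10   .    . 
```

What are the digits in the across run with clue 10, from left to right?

8 2

4 in 2 cells must be {1,3}; 3 in 2 cells must be {1,2}.
The 4 across and the 11 down share only 3, so R1C1 = 3.
R1C2 = 4 − 3 = 1 completes the 4 across.
R2C1 = 11 − 3 = 8 completes the 11 down.
R2C2 = 10 − 8 = 2 completes the 10 across.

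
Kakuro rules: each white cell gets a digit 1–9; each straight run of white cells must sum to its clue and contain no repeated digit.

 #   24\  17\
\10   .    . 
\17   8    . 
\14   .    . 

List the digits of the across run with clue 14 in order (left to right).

17 in 2 cells must be {8,9}; 24 in 3 cells must be {7,8,9}.
R2C2 = 17 − 8 = 9 completes the 17 across.
Given what's placed, R3C1 must be 9 to fit the 14 across and 24 down.
R3C2 = 14 − 9 = 5 completes the 14 across.
R1C1 = 24 − 17 = 7 completes the 24 down.
R1C2 = 10 − 7 = 3 completes the 10 across.

9 5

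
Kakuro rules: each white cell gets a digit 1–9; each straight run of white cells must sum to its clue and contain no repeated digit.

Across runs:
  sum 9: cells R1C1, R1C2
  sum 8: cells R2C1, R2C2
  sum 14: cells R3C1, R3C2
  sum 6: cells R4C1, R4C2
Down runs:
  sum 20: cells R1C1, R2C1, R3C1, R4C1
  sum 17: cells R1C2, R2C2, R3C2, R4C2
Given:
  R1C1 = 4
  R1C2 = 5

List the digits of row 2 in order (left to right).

6, 2

Nothing is forced directly, so branch on R3C2, whose candidates are 6 or 8 or 9. If R3C2 = 8: that forces R3C1 = 6, R4C2 = 1, R2C2 = 3, after which R4C1 would have to be in {5} for the 6 across but in {1,2,3,7,8,9} for the 20 down — contradiction. If R3C2 = 9: that forces R3C1 = 5, R4C1 = 2, after which R4C2 would have to be in {4} for the 6 across but in {1,2} for the 17 down — contradiction. So R3C2 = 6.
Given what's placed, R2C2 must be 2 to fit the 8 across and 17 down.
R3C1 = 14 − 6 = 8 completes the 14 across.
R4C2 = 17 − 13 = 4 completes the 17 down.
R2C1 = 8 − 2 = 6 completes the 8 across.
R4C1 = 6 − 4 = 2 completes the 6 across.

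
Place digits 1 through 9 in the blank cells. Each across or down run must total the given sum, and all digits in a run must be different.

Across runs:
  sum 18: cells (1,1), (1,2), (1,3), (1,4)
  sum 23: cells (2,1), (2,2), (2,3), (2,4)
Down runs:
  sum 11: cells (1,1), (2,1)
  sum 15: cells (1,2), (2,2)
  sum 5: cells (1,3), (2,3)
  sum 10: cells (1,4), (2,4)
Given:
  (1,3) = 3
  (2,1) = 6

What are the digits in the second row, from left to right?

6 7 2 8

(1,1) = 11 − 6 = 5 completes the 11 down.
(2,3) = 5 − 3 = 2 completes the 5 down.
Nothing is forced directly, so branch on (2,2), whose candidates are 7 or 8. If (2,2) = 8: then (1,2) would have to be in {1,2,4,6,8,9} for the 18 across but in {7} for the 15 down — contradiction. So (2,2) = 7.
(1,2) = 15 − 7 = 8 completes the 15 down.
(1,4) = 18 − 16 = 2 completes the 18 across.
(2,4) = 23 − 15 = 8 completes the 23 across.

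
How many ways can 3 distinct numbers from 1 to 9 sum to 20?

4

3 distinct digits from 1–9 sum between 6 and 24.
Enumerating: {3,8,9}, {4,7,9}, {5,6,9}, {5,7,8}.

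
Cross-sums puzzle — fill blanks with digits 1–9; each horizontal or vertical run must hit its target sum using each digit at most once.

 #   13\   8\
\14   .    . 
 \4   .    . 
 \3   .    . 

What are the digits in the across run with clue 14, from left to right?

9, 5

4 in 2 cells must be {1,3}; 3 in 2 cells must be {1,2}.
The 14 across and the 8 down share only 5, so R1C2 = 5.
Given what's placed, R2C2 must be 1 to fit the 4 across and 8 down.
R3C2 = 8 − 6 = 2 completes the 8 down.
R1C1 = 14 − 5 = 9 completes the 14 across.
R2C1 = 4 − 1 = 3 completes the 4 across.
R3C1 = 3 − 2 = 1 completes the 3 across.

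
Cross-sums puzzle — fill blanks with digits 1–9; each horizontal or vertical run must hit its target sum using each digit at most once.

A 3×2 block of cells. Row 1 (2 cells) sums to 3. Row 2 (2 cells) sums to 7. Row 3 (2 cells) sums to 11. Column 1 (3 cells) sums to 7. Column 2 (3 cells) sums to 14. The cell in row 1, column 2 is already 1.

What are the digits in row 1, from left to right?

3 in 2 cells must be {1,2}; 7 in 3 cells must be {1,2,4}.
(1,1) = 3 − 1 = 2 completes the 3 across.
(3,1) = 4: the only remaining digit allowed by both the 11 across and the 7 down.
(3,2) = 11 − 4 = 7 completes the 11 across.
(2,1) = 7 − 6 = 1 completes the 7 down.
(2,2) = 7 − 1 = 6 completes the 7 across.

2 1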